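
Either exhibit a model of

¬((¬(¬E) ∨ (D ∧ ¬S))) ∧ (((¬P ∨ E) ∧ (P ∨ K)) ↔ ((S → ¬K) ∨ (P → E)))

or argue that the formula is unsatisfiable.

D = True, E = False, S = True, P = True, K = True

  ¬((¬(¬E) ∨ (D ∧ ¬S))) = True
    ¬(¬E) ∨ (D ∧ ¬S) = False
      ¬(¬E) = False
        ¬E = True
      D ∧ ¬S = False
        ¬S = False
  ((¬P ∨ E) ∧ (P ∨ K)) ↔ ((S → ¬K) ∨ (P → E)) = True
    (¬P ∨ E) ∧ (P ∨ K) = False
      ¬P ∨ E = False
        ¬P = False
      P ∨ K = True
    (S → ¬K) ∨ (P → E) = False
      S → ¬K = False
        ¬K = False
      P → E = False
Both conjuncts True, so the formula holds.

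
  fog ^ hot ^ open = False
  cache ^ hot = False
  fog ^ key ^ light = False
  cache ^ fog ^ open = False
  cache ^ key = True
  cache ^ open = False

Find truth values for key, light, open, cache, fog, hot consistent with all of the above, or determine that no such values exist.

key = False, light = False, open = True, cache = True, fog = False, hot = True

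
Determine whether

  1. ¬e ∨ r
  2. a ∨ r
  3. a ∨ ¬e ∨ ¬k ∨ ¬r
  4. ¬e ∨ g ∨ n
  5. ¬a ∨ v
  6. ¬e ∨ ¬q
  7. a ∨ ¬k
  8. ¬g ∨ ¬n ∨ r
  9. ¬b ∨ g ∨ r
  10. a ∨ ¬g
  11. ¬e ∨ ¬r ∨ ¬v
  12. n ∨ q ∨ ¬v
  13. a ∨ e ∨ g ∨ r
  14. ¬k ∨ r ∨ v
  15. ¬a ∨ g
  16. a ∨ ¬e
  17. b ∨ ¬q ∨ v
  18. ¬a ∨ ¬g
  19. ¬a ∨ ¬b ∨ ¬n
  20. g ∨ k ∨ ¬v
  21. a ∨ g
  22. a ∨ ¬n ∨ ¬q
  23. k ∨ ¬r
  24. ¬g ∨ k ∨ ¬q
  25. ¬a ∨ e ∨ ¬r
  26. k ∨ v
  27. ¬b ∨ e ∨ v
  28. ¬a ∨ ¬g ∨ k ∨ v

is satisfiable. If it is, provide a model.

No satisfying assignment exists.

Case g = True:
  (a ∨ ¬g) forces a = True.
  Clause (¬a ∨ ¬g) is falsified — contradiction.
Case g = False:
  (¬a ∨ g) forces a = False.
  Clause (a ∨ g) is falsified — contradiction.
Both cases fail, so the formula is unsatisfiable.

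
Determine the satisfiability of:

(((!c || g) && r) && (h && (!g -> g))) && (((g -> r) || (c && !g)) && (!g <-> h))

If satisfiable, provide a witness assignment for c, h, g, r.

No satisfying assignment exists.

Case g = True: the formula simplifies to (r && h) && (r && !h).
  h = True: the conjunct !h is False.
  h = False: the conjunct h is False.
Case g = False: the conjunct !g -> g becomes !False -> False = False.
Both cases fail — unsatisfiable.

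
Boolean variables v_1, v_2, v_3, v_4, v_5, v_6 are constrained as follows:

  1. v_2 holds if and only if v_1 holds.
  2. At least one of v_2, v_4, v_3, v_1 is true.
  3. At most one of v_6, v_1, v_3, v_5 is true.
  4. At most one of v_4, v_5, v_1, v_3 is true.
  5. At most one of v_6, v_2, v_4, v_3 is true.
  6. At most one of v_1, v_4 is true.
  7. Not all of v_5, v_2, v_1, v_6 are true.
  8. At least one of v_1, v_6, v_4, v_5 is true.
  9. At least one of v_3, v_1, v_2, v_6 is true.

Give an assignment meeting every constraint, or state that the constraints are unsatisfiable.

v_1=T; v_2=T; v_3=F; v_4=F; v_5=F; v_6=F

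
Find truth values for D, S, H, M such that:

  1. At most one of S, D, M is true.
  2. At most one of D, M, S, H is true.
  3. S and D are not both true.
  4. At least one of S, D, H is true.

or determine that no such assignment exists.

D = True; S = False; H = False; M = False

  (1) {S, D, M}: 1 true — at most one ✓
  (2) {D, M, S, H}: 1 true — at most one ✓
  (3) S=F, D=T — not both ✓
  (4) {S, D, H}: 1 true — at least one ✓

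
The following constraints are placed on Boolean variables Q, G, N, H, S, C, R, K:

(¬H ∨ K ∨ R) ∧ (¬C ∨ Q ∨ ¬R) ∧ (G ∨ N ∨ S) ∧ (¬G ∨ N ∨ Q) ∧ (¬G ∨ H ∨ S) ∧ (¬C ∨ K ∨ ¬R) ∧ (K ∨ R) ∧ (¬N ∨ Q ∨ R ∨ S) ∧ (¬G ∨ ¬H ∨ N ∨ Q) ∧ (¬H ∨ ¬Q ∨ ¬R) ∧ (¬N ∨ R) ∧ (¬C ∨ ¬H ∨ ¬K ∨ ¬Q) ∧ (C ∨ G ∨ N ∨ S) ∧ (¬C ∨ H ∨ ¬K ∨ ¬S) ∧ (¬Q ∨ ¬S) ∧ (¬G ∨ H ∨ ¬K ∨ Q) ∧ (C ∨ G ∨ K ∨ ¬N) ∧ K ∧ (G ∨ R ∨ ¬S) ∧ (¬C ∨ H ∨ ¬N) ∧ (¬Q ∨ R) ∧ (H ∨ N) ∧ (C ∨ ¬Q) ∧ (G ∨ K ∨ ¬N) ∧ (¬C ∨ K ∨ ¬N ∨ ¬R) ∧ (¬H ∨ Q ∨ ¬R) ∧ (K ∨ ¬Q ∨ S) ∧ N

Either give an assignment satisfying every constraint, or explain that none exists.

Unit clause (K) forces K = True.
Unit clause (N) forces N = True.
In (¬N ∨ R) only R is left, so R = True.
Set Q = False.
  then (¬C ∨ Q ∨ ¬R) forces C = False.
  then (¬H ∨ Q ∨ ¬R) forces H = False.
  then (¬G ∨ H ∨ ¬K ∨ Q) forces G = False.
Set S = False.
All clauses satisfied.

Q = False, G = False, N = True, H = False, S = False, C = False, R = True, K = True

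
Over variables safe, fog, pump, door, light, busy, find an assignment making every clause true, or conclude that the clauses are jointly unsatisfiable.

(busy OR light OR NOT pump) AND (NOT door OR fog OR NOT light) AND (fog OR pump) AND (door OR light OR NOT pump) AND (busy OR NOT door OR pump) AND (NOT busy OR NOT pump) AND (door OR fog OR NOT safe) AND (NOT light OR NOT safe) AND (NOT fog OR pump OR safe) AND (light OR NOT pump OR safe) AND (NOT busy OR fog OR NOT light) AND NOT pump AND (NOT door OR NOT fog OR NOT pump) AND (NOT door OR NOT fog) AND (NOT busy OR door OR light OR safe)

safe = True, fog = True, pump = False, door = False, light = False, busy = True

Unit clause (NOT pump) forces pump = False.
In (fog OR pump) only fog is left, so fog = True.
In (NOT fog OR pump OR safe) only safe is left, so safe = True.
In (NOT door OR NOT fog) only NOT door is left, so door = False.
In (NOT light OR NOT safe) only NOT light is left, so light = False.
Set busy = True.
All clauses satisfied.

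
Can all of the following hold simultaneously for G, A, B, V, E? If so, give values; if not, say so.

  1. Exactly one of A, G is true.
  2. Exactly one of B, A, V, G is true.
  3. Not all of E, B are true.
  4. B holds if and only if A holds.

G: True, A: False, B: False, V: False, E: False

  (1) {A, G}: 1 true — exactly one ✓
  (2) {B, A, V, G}: 1 true — exactly one ✓
  (3) {E, B}: 0/2 true — not all ✓
  (4) B=F, A=F — same ✓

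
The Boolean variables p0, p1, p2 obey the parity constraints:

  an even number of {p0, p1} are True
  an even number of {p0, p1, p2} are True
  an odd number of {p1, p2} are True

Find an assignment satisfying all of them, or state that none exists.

p0 = True, p1 = True, p2 = False

{p0, p1}: 2 true → even ✓
{p0, p1, p2}: 2 true → even ✓
{p1, p2}: 1 true → odd ✓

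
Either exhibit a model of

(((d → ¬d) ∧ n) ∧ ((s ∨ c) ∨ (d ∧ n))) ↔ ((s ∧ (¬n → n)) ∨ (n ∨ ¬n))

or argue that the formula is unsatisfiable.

n = True, s = False, c = True, d = False

  (((d → ¬d) ∧ n) ∧ ((s ∨ c) ∨ (d ∧ n))) ↔ ((s ∧ (¬n → n)) ∨ (n ∨ ¬n)) = True
    ((d → ¬d) ∧ n) ∧ ((s ∨ c) ∨ (d ∧ n)) = True
      (d → ¬d) ∧ n = True
        d → ¬d = True
          ¬d = True
      (s ∨ c) ∨ (d ∧ n) = True
        s ∨ c = True
        d ∧ n = False
    (s ∧ (¬n → n)) ∨ (n ∨ ¬n) = True
      s ∧ (¬n → n) = False
        ¬n → n = True
          ¬n = False
      n ∨ ¬n = True
        ¬n = False
The formula evaluates to True.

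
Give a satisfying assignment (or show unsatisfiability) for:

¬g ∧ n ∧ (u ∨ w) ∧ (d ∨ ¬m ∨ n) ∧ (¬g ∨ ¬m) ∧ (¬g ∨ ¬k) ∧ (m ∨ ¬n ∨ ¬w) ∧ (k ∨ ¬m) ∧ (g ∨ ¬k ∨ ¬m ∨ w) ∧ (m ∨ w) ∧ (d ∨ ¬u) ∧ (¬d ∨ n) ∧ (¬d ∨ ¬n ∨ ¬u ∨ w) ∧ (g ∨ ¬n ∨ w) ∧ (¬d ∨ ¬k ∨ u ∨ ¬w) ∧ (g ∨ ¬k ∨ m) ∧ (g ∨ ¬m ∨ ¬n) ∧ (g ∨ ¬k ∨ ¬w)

Unsatisfiable — no assignment works.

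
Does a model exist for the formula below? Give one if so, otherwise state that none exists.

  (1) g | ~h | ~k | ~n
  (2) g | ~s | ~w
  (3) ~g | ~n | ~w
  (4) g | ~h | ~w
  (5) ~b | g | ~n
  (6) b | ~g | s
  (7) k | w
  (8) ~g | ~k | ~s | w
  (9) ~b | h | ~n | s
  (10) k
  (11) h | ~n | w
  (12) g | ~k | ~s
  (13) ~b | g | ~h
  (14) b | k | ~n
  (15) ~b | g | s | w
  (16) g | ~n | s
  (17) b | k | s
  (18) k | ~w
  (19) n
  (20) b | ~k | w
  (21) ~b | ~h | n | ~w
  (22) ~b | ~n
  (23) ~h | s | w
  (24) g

Unsatisfiable — no assignment works.

Case k = True:
  (n) forces n = True.
  (~b | ~n) forces b = False.
  (b | ~k | w) forces w = True.
  (~g | ~n | ~w) forces g = False.
  Clause (g) is falsified — contradiction.
Case k = False:
  Clause (k) is falsified — contradiction.
Both cases fail, so the formula is unsatisfiable.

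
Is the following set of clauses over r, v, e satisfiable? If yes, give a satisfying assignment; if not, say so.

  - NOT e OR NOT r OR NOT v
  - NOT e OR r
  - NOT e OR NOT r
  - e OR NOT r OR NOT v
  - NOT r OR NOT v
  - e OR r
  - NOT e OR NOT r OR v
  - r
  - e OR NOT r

UNSATISFIABLE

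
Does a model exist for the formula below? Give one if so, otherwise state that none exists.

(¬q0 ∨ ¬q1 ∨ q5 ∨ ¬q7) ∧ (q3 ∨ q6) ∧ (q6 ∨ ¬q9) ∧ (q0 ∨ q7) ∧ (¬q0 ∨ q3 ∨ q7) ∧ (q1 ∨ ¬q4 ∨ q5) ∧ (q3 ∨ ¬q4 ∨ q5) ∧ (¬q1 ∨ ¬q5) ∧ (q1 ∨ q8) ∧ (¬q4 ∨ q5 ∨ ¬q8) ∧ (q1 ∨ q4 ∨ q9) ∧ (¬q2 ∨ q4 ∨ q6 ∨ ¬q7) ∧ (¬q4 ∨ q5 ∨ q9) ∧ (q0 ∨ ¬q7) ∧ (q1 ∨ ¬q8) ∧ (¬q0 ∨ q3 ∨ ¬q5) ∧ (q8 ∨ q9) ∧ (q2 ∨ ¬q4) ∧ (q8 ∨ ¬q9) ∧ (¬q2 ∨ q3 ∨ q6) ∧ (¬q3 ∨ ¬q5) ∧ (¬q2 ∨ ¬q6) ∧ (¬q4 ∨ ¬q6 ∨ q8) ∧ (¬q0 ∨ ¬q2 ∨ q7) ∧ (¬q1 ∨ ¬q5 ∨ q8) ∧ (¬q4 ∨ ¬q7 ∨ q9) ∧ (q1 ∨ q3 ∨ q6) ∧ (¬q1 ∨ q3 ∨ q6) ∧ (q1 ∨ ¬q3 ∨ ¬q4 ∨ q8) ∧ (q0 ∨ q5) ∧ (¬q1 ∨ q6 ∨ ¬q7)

q0=T, q1=T, q2=F, q3=T, q4=F, q5=F, q6=T, q7=F, q8=T, q9=T

Try q0 = False:
  (q0 ∨ q7) forces q7 = True.
  clause (q0 ∨ ¬q7) is falsified — backtrack.
So q0 = True.
Try q1 = False:
  (q1 ∨ q8) forces q8 = True.
  clause (q1 ∨ ¬q8) is falsified — backtrack.
So q1 = True.
  then (¬q1 ∨ ¬q5) forces q5 = False.
  then (¬q0 ∨ ¬q1 ∨ q5 ∨ ¬q7) forces q7 = False.
  then (¬q0 ∨ q3 ∨ q7) forces q3 = True.
  then (¬q0 ∨ ¬q2 ∨ q7) forces q2 = False.
  then (q2 ∨ ¬q4) forces q4 = False.
Set q6 = True.
Try q8 = False:
  (q8 ∨ q9) forces q9 = True.
  clause (q8 ∨ ¬q9) is falsified — backtrack.
So q8 = True.
Set q9 = True.
All clauses satisfied.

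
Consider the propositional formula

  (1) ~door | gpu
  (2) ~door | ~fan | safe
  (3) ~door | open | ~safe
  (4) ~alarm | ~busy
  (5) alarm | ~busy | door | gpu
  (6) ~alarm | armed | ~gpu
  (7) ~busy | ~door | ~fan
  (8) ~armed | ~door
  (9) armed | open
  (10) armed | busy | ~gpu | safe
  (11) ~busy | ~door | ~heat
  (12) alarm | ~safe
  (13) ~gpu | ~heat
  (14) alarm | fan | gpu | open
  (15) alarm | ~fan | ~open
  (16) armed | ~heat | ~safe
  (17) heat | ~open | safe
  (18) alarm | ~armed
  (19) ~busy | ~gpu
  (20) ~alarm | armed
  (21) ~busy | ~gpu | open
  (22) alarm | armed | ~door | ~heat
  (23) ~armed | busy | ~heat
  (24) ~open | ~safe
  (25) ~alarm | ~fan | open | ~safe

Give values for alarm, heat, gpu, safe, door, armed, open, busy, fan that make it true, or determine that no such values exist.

alarm: True, heat: False, gpu: False, safe: False, door: False, armed: True, open: False, busy: False, fan: False

Set alarm = True.
  then (~alarm | ~busy) forces busy = False.
  then (~alarm | armed) forces armed = True.
  then (~armed | busy | ~heat) forces heat = False.
  then (~armed | ~door) forces door = False.
Set gpu = False.
Set safe = False.
  then (heat | ~open | safe) forces open = False.
Set fan = False.
All clauses satisfied.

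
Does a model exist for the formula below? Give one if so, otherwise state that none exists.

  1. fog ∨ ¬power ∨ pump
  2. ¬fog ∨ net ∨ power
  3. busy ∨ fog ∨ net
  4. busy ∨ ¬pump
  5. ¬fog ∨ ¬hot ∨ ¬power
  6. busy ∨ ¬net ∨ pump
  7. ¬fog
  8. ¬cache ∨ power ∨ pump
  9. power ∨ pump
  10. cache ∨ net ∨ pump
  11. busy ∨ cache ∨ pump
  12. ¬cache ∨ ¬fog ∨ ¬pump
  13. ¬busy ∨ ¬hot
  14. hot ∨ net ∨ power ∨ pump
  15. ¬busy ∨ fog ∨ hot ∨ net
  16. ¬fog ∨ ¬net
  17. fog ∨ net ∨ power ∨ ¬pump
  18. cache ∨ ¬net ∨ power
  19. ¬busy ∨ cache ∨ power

pump = True; cache = True; hot = False; fog = False; net = True; busy = True; power = True

Unit clause (¬fog) forces fog = False.
Set pump = True.
  then (busy ∨ ¬pump) forces busy = True.
  then (¬busy ∨ ¬hot) forces hot = False.
  then (¬busy ∨ fog ∨ hot ∨ net) forces net = True.
Set cache = True.
Set power = True.
All clauses satisfied.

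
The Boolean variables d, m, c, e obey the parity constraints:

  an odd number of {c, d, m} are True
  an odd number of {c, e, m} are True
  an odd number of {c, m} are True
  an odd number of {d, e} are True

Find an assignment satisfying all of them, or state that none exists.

Adding constraints 1, 2, 4 mod 2: every variable appears an even number of times on the left, so the left side is 0.
But the right sides sum to 1 (mod 2). 0 ≠ 1 — the system is inconsistent.

UNSATISFIABLE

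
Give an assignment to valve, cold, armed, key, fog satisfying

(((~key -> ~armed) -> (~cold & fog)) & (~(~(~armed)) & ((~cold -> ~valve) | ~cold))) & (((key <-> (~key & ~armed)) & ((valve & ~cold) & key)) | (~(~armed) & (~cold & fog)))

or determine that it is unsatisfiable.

The formula is unsatisfiable.

Case armed = True: the conjunct ~(~(~armed)) becomes ~(~False) = False.
Case armed = False: the formula simplifies to ((~cold & fog) & ((~cold -> ~valve) | ~cold)) & ((key <-> ~key) & ((valve & ~cold) & key)).
  key = True: the conjunct key <-> ~key becomes True <-> ~True = False.
  key = False: the conjunct key <-> ~key becomes False <-> ~False = False.
Both cases fail — unsatisfiable.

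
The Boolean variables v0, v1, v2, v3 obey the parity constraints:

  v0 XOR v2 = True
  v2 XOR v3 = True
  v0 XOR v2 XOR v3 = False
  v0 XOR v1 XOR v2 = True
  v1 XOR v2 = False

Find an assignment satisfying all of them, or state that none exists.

v0 = True; v1 = False; v2 = False; v3 = True

v0 XOR v2 = T XOR F = True ✓
v2 XOR v3 = F XOR T = True ✓
v0 XOR v2 XOR v3 = T XOR F XOR T = False ✓
v0 XOR v1 XOR v2 = T XOR F XOR F = True ✓
v1 XOR v2 = F XOR F = False ✓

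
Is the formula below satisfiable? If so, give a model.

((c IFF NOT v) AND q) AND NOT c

v = True, q = True, c = False

  (c IFF NOT v) AND q = True
    c IFF NOT v = True
      NOT v = False
  NOT c = True
Both conjuncts True, so the formula holds.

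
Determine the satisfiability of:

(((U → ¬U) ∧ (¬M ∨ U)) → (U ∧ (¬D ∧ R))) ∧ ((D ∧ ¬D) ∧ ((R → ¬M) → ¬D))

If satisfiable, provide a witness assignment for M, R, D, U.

Case D = True: the conjunct ¬D is False.
Case D = False: the conjunct D is False.
Both cases fail — unsatisfiable.

Unsatisfiable — no assignment works.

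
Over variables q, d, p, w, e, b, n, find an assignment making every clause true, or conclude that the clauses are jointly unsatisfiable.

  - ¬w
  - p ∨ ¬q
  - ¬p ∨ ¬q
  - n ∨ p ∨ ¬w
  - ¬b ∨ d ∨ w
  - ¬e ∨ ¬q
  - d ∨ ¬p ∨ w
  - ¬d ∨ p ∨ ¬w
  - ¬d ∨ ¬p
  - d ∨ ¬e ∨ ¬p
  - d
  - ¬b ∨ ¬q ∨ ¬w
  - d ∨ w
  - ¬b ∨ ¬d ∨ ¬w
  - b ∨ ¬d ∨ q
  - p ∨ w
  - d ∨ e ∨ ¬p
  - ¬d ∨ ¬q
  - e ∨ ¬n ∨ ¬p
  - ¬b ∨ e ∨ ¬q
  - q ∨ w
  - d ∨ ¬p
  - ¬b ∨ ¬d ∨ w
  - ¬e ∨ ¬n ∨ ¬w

Unsatisfiable — no assignment works.

Case d = True:
  (¬w) forces w = False.
  (¬d ∨ ¬p) forces p = False.
  Clause (p ∨ w) is falsified — contradiction.
Case d = False:
  Clause (d) is falsified — contradiction.
Both cases fail, so the formula is unsatisfiable.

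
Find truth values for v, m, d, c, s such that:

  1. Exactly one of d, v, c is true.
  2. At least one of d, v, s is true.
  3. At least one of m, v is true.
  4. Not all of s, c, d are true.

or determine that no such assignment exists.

v = False; m = True; d = True; c = False; s = True

  (1) {d, v, c}: 1 true — exactly one ✓
  (2) {d, v, s}: 2 true — at least one ✓
  (3) {m, v}: 1 true — at least one ✓
  (4) {s, c, d}: 2/3 true — not all ✓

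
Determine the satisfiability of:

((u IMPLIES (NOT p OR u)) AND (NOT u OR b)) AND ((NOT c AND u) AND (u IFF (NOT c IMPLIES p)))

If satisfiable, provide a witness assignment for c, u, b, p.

c = False, u = True, b = True, p = True

  (u IMPLIES (NOT p OR u)) AND (NOT u OR b) = True
    u IMPLIES (NOT p OR u) = True
      NOT p OR u = True
        NOT p = False
    NOT u OR b = True
      NOT u = False
  (NOT c AND u) AND (u IFF (NOT c IMPLIES p)) = True
    NOT c AND u = True
      NOT c = True
    u IFF (NOT c IMPLIES p) = True
      NOT c IMPLIES p = True
        NOT c = True
Both conjuncts True, so the formula holds.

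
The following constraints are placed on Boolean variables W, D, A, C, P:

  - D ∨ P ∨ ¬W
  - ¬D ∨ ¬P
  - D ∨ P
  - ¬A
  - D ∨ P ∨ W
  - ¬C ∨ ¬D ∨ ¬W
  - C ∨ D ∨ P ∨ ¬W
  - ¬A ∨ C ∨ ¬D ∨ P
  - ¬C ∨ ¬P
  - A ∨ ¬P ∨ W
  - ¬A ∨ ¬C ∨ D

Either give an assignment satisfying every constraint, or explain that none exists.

W: False, D: True, A: False, C: True, P: False

Unit clause (¬A) forces A = False.
Set W = False.
  then (A ∨ ¬P ∨ W) forces P = False.
  then (D ∨ P) forces D = True.
Set C = True.
All clauses satisfied.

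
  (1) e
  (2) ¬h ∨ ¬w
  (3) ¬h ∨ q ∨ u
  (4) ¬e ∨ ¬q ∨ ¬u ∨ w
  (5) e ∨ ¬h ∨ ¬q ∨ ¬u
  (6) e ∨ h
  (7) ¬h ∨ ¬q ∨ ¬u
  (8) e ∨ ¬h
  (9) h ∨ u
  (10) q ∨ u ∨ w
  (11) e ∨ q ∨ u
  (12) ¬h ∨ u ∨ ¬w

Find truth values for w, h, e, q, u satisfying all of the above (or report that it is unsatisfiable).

w = False, h = False, e = True, q = False, u = True

Unit clause (e) forces e = True.
Set w = False.
Set h = False.
  then (h ∨ u) forces u = True.
  then (¬e ∨ ¬q ∨ ¬u ∨ w) forces q = False.
All clauses satisfied.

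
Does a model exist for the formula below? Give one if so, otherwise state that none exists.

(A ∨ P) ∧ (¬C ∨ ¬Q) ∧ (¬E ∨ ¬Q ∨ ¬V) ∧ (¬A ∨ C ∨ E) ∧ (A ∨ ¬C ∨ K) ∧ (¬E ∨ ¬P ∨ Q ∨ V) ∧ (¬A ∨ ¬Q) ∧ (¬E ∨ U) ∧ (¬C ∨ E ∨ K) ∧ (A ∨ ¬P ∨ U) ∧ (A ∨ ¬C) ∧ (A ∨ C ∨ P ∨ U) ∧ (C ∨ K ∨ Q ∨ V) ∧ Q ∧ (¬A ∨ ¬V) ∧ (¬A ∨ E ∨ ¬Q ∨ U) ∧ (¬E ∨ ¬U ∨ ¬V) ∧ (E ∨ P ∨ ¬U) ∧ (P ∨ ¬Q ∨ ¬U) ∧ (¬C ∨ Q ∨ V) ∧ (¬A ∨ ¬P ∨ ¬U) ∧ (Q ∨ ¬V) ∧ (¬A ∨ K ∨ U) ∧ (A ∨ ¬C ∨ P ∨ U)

K = True, C = False, U = True, E = False, P = True, Q = True, V = True, A = False

Unit clause (Q) forces Q = True.
In (¬C ∨ ¬Q) only ¬C is left, so C = False.
In (¬A ∨ ¬Q) only ¬A is left, so A = False.
In (A ∨ P) only P is left, so P = True.
In (A ∨ ¬P ∨ U) only U is left, so U = True.
Set K = True.
Set E = False.
Set V = True.
All clauses satisfied.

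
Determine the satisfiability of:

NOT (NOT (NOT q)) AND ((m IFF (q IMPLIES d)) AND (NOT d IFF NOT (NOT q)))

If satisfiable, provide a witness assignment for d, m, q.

d=T, m=T, q=F

  NOT (NOT (NOT q)) = True
    NOT (NOT q) = False
      NOT q = True
  (m IFF (q IMPLIES d)) AND (NOT d IFF NOT (NOT q)) = True
    m IFF (q IMPLIES d) = True
      q IMPLIES d = True
    NOT d IFF NOT (NOT q) = True
      NOT d = False
      NOT (NOT q) = False
        NOT q = True
Both conjuncts True, so the formula holds.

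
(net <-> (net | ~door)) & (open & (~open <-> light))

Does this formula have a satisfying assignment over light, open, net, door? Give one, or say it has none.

light: False, open: True, net: False, door: True

  net <-> (net | ~door) = True
    net | ~door = False
      ~door = False
  open & (~open <-> light) = True
    ~open <-> light = True
      ~open = False
Both conjuncts True, so the formula holds.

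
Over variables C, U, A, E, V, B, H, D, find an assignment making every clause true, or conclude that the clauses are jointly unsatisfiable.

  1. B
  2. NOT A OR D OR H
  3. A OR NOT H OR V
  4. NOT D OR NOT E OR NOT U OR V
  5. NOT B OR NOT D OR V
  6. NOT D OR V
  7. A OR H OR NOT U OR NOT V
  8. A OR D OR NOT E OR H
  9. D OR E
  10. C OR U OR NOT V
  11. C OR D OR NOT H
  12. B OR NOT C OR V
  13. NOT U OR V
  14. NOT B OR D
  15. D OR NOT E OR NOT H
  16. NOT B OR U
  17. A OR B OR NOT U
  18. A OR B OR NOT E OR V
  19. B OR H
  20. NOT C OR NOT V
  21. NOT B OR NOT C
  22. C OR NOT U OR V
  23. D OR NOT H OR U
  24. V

Unit clause (B) forces B = True.
In (NOT B OR D) only D is left, so D = True.
In (NOT B OR U) only U is left, so U = True.
In (NOT B OR NOT C) only NOT C is left, so C = False.
In (C OR NOT U OR V) only V is left, so V = True.
Set A = False.
  then (A OR H OR NOT U OR NOT V) forces H = True.
Set E = True.
All clauses satisfied.

C=F, U=T, A=F, E=T, V=T, B=T, H=T, D=T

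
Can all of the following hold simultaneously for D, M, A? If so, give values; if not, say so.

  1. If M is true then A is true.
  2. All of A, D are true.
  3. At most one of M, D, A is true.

Unsatisfiable — no assignment works.

Case D = True:
  (2) forces A = True.
  Constraint (3) is violated (D=T, A=T) — contradiction.
Case D = False:
  Constraint (2) is violated (D=F) — contradiction.
Both cases fail — unsatisfiable.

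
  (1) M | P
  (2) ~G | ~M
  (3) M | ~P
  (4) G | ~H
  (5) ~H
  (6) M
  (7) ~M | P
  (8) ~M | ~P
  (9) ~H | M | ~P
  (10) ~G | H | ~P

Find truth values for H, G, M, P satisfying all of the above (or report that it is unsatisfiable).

No satisfying assignment exists.

Case P = True:
  (M | ~P) forces M = True.
  Clause (~M | ~P) is falsified — contradiction.
Case P = False:
  (M | P) forces M = True.
  Clause (~M | P) is falsified — contradiction.
Both cases fail, so the formula is unsatisfiable.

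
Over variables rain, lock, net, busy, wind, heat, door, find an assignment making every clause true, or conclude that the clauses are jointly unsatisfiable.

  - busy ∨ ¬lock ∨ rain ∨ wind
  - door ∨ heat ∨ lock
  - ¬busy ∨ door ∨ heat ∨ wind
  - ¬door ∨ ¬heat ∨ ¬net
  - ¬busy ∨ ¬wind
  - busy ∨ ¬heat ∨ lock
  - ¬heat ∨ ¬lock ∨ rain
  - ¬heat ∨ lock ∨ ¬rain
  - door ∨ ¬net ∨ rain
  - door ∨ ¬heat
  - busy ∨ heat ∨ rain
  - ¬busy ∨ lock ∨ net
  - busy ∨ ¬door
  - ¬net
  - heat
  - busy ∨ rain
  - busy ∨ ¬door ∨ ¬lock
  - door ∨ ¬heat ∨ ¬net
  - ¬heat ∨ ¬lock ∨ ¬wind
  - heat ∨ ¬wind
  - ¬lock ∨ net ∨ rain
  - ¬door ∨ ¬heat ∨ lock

Unit clause (¬net) forces net = False.
Unit clause (heat) forces heat = True.
In (door ∨ ¬heat) only door is left, so door = True.
In (busy ∨ ¬door) only busy is left, so busy = True.
In (¬door ∨ ¬heat ∨ lock) only lock is left, so lock = True.
In (¬busy ∨ ¬wind) only ¬wind is left, so wind = False.
In (¬heat ∨ ¬lock ∨ rain) only rain is left, so rain = True.
All clauses satisfied.

rain = True; lock = True; net = False; busy = True; wind = False; heat = True; door = True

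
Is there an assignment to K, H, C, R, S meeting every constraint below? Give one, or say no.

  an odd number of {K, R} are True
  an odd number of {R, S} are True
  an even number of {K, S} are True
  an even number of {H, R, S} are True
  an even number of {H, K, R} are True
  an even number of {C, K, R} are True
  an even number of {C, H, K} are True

K: False, H: True, C: True, R: True, S: False

{K, R}: 1 true → odd ✓
{R, S}: 1 true → odd ✓
{K, S}: 0 true → even ✓
{H, R, S}: 2 true → even ✓
{H, K, R}: 2 true → even ✓
{C, K, R}: 2 true → even ✓
{C, H, K}: 2 true → even ✓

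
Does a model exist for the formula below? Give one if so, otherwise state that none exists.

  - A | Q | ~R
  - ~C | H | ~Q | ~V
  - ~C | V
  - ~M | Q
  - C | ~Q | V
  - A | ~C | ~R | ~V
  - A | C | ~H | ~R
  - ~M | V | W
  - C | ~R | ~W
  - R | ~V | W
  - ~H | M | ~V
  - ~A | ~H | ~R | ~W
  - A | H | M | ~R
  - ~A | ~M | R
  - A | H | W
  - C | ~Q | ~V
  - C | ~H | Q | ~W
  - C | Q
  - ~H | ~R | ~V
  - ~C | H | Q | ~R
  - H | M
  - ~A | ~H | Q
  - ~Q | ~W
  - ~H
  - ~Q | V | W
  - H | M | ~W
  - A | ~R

The formula is unsatisfiable.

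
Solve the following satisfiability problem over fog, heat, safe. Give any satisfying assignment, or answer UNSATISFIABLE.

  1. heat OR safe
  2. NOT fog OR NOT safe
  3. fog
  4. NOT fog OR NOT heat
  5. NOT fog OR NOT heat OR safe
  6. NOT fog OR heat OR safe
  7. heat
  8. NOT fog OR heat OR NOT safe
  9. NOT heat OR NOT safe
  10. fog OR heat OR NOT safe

Case heat = True:
  (fog) forces fog = True.
  Clause (NOT fog OR NOT heat) is falsified — contradiction.
Case heat = False:
  Clause (heat) is falsified — contradiction.
Both cases fail, so the formula is unsatisfiable.

Unsatisfiable — no assignment works.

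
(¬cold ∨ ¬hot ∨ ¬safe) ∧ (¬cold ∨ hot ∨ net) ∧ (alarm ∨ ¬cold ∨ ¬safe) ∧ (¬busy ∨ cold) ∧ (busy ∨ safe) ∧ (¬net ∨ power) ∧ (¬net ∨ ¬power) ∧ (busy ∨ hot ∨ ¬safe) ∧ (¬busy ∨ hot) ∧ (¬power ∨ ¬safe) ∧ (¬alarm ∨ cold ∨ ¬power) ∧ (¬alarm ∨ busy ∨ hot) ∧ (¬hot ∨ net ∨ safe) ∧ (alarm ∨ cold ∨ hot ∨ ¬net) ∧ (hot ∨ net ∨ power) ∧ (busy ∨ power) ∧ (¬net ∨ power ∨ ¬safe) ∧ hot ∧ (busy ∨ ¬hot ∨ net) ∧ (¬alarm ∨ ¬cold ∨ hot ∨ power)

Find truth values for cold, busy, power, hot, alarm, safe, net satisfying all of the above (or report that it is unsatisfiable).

Unsatisfiable — no assignment works.

Case net = True:
  (¬net ∨ power) forces power = True.
  Clause (¬net ∨ ¬power) is falsified — contradiction.
Case net = False:
  (hot) forces hot = True.
  (¬hot ∨ net ∨ safe) forces safe = True.
  (¬cold ∨ ¬hot ∨ ¬safe) forces cold = False.
  (¬busy ∨ cold) forces busy = False.
  Clause (busy ∨ ¬hot ∨ net) is falsified — contradiction.
Both cases fail, so the formula is unsatisfiable.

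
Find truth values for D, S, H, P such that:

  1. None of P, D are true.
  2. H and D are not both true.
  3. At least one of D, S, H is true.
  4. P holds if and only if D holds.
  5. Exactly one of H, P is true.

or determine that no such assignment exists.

D = False, S = True, H = True, P = False

  (1) {P, D}: 0 true — none ✓
  (2) H=T, D=F — not both ✓
  (3) {D, S, H}: 2 true — at least one ✓
  (4) P=F, D=F — same ✓
  (5) {H, P}: 1 true — exactly one ✓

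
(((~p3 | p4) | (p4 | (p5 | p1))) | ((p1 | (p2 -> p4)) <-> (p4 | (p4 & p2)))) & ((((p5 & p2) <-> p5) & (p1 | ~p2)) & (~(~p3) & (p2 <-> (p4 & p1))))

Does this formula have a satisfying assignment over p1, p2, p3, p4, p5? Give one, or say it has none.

p1=T, p2=T, p3=T, p4=T, p5=T

  ((~p3 | p4) | (p4 | (p5 | p1))) | ((p1 | (p2 -> p4)) <-> (p4 | (p4 & p2))) = True
    (~p3 | p4) | (p4 | (p5 | p1)) = True
      ~p3 | p4 = True
        ~p3 = False
      p4 | (p5 | p1) = True
        p5 | p1 = True
    (p1 | (p2 -> p4)) <-> (p4 | (p4 & p2)) = True
      p1 | (p2 -> p4) = True
        p2 -> p4 = True
      p4 | (p4 & p2) = True
        p4 & p2 = True
  (((p5 & p2) <-> p5) & (p1 | ~p2)) & (~(~p3) & (p2 <-> (p4 & p1))) = True
    ((p5 & p2) <-> p5) & (p1 | ~p2) = True
      (p5 & p2) <-> p5 = True
        p5 & p2 = True
      p1 | ~p2 = True
        ~p2 = False
    ~(~p3) & (p2 <-> (p4 & p1)) = True
      ~(~p3) = True
        ~p3 = False
      p2 <-> (p4 & p1) = True
        p4 & p1 = True
Both conjuncts True, so the formula holds.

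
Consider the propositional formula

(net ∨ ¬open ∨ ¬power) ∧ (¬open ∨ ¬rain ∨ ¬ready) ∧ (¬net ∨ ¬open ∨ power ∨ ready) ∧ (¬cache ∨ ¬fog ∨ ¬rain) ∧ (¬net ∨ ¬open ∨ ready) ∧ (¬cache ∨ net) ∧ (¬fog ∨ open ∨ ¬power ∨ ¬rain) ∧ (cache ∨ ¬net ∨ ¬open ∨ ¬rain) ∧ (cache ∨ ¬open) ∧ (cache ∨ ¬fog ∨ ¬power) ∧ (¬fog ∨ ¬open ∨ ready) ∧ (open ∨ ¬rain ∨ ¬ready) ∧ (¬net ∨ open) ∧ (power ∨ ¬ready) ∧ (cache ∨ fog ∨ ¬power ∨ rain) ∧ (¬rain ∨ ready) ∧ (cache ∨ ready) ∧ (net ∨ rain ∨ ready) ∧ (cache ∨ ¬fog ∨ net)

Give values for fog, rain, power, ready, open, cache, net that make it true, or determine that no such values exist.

Set fog = True.
Try rain = True:
  (¬cache ∨ ¬fog ∨ ¬rain) forces cache = False.
  (cache ∨ ¬open) forces open = False.
  (¬fog ∨ open ∨ ¬power ∨ ¬rain) forces power = False.
  (open ∨ ¬rain ∨ ¬ready) forces ready = False.
  clause (¬rain ∨ ready) is falsified — backtrack.
So rain = False.
Try power = False:
  (power ∨ ¬ready) forces ready = False.
  (¬fog ∨ ¬open ∨ ready) forces open = False.
  (¬net ∨ open) forces net = False.
  clause (net ∨ rain ∨ ready) is falsified — backtrack.
So power = True.
  then (cache ∨ ¬fog ∨ ¬power) forces cache = True.
  then (¬cache ∨ net) forces net = True.
  then (¬net ∨ open) forces open = True.
  then (¬net ∨ ¬open ∨ ready) forces ready = True.
All clauses satisfied.

fog=T, rain=F, power=T, ready=T, open=T, cache=T, net=T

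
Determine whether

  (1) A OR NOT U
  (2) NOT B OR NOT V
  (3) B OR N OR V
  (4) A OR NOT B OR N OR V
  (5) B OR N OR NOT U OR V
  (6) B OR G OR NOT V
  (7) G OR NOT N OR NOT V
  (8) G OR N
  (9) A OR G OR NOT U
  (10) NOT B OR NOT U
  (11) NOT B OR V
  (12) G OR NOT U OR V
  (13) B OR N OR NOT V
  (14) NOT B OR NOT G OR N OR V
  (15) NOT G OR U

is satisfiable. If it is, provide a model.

Set U = False.
  then (NOT G OR U) forces G = False.
  then (G OR N) forces N = True.
  then (G OR NOT N OR NOT V) forces V = False.
  then (NOT B OR V) forces B = False.
Set A = False.
All clauses satisfied.

U=F, N=T, A=F, B=F, V=F, G=F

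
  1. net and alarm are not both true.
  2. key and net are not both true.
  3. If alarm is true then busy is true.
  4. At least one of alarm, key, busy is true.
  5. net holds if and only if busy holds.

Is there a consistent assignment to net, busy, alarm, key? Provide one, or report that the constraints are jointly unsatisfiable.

net: False; busy: False; alarm: False; key: True

  (1) net=F, alarm=F — not both ✓
  (2) key=T, net=F — not both ✓
  (3) alarm=F ⇒ busy: vacuous ✓
  (4) {alarm, key, busy}: 1 true — at least one ✓
  (5) net=F, busy=F — same ✓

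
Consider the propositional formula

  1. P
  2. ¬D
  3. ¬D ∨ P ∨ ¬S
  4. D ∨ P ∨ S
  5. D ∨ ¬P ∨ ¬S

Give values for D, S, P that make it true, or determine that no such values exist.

D = False, S = False, P = True

Unit clause (P) forces P = True.
Unit clause (¬D) forces D = False.
In (D ∨ ¬P ∨ ¬S) only ¬S is left, so S = False.
Check each clause:
  (P): P holds.
  (¬D): ¬D holds.
  (¬D ∨ P ∨ ¬S): ¬D holds.
  (D ∨ P ∨ S): P holds.
  (D ∨ ¬P ∨ ¬S): ¬S holds.
All clauses satisfied.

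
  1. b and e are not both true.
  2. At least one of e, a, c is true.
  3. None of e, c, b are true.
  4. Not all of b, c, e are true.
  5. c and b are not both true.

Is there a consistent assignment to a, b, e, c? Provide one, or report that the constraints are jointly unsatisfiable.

a=T, b=F, e=F, c=F

  (1) b=F, e=F — not both ✓
  (2) {e, a, c}: 1 true — at least one ✓
  (3) {e, c, b}: 0 true — none ✓
  (4) {b, c, e}: 0/3 true — not all ✓
  (5) c=F, b=F — not both ✓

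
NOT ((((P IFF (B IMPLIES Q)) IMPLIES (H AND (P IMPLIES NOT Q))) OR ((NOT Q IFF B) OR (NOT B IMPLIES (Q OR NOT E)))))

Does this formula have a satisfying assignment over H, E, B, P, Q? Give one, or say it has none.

H: False; E: True; B: False; P: True; Q: False

  NOT ((((P IFF (B IMPLIES Q)) IMPLIES (H AND (P IMPLIES NOT Q))) OR ((NOT Q IFF B) OR (NOT B IMPLIES (Q OR NOT E))))) = True
    ((P IFF (B IMPLIES Q)) IMPLIES (H AND (P IMPLIES NOT Q))) OR ((NOT Q IFF B) OR (NOT B IMPLIES (Q OR NOT E))) = False
      (P IFF (B IMPLIES Q)) IMPLIES (H AND (P IMPLIES NOT Q)) = False
        P IFF (B IMPLIES Q) = True
          B IMPLIES Q = True
        H AND (P IMPLIES NOT Q) = False
          P IMPLIES NOT Q = True
            NOT Q = True
      (NOT Q IFF B) OR (NOT B IMPLIES (Q OR NOT E)) = False
        NOT Q IFF B = False
          NOT Q = True
        NOT B IMPLIES (Q OR NOT E) = False
          NOT B = True
          Q OR NOT E = False
            NOT E = False
The formula evaluates to True.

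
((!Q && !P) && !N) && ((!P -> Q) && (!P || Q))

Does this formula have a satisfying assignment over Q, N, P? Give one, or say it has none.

Case P = True: the conjunct !P is False.
Case P = False: the formula simplifies to (!Q && !N) && Q.
  Q = True: the conjunct !Q is False.
  Q = False: the conjunct Q is False.
Both cases fail — unsatisfiable.

The formula is unsatisfiable.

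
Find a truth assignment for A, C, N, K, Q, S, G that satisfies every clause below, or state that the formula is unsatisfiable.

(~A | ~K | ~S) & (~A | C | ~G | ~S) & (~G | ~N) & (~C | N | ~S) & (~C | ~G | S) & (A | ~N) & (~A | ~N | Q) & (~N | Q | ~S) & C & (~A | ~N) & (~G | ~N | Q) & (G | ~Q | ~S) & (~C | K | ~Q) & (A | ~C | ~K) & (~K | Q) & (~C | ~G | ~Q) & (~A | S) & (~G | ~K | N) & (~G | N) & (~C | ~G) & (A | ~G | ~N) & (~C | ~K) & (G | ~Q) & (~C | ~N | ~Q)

A = False; C = True; N = False; K = False; Q = False; S = False; G = False

Unit clause (C) forces C = True.
In (~C | ~G) only ~G is left, so G = False.
In (~C | ~K) only ~K is left, so K = False.
In (G | ~Q) only ~Q is left, so Q = False.
Try A = True:
  (~A | ~N | Q) forces N = False.
  (~C | N | ~S) forces S = False.
  clause (~A | S) is falsified — backtrack.
So A = False.
  then (A | ~N) forces N = False.
  then (~C | N | ~S) forces S = False.
All clauses satisfied.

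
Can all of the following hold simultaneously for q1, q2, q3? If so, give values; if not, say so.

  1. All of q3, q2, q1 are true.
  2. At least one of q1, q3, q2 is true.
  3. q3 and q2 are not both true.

Unsatisfiable — no assignment works.

Case q2 = True:
  (1) forces q3 = True.
  Constraint (3) is violated (q3=T, q2=T) — contradiction.
Case q2 = False:
  Constraint (1) is violated (q2=F) — contradiction.
Both cases fail — unsatisfiable.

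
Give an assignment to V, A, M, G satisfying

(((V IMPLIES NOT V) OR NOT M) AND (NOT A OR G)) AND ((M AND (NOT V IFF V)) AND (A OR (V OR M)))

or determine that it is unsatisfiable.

Unsatisfiable

The conjunct NOT V IFF V is unsatisfiable on its own:
  V=F: evaluates to False.
  V=T: evaluates to False.
So the whole conjunction is unsatisfiable.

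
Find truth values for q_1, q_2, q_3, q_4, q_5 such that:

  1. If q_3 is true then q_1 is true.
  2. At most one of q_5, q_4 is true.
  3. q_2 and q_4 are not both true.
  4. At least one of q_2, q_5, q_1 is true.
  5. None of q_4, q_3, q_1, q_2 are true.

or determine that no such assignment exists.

q_1: False; q_2: False; q_3: False; q_4: False; q_5: True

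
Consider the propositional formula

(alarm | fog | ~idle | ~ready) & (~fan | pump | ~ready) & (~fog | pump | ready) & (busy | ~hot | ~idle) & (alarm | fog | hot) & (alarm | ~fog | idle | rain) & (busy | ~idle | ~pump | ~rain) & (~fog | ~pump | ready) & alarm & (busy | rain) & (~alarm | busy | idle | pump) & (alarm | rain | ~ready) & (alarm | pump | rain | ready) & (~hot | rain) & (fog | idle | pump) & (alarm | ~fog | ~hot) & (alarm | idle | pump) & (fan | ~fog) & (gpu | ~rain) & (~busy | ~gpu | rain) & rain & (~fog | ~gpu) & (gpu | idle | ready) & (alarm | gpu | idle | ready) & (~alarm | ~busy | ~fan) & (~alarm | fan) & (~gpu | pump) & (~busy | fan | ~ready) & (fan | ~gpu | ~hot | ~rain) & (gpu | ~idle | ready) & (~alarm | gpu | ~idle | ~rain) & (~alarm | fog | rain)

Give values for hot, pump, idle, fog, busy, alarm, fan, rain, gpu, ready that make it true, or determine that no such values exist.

Unit clause (alarm) forces alarm = True.
Unit clause (rain) forces rain = True.
In (~alarm | fan) only fan is left, so fan = True.
In (gpu | ~rain) only gpu is left, so gpu = True.
In (~fog | ~gpu) only ~fog is left, so fog = False.
In (~alarm | ~busy | ~fan) only ~busy is left, so busy = False.
In (~gpu | pump) only pump is left, so pump = True.
In (busy | ~idle | ~pump | ~rain) only ~idle is left, so idle = False.
Set hot = False.
Set ready = False.
All clauses satisfied.

hot = False; pump = True; idle = False; fog = False; busy = False; alarm = True; fan = True; rain = True; gpu = True; ready = False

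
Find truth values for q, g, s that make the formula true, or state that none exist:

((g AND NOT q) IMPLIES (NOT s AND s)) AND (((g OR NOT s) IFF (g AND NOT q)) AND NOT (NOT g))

Case g = True: the formula simplifies to (NOT q IMPLIES (NOT s AND s)) AND NOT q.
  q = True: the conjunct NOT q is False.
  q = False: simplifies to NOT s AND s.
    s = True: the conjunct NOT s is False.
    s = False: the conjunct s is False.
Case g = False: the conjunct NOT (NOT g) becomes NOT (NOT False) = False.
Both cases fail — unsatisfiable.

No satisfying assignment exists.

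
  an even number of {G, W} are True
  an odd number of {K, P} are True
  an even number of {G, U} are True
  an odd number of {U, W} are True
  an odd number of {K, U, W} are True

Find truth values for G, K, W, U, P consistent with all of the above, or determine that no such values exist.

Adding constraints 1, 3, 4 mod 2: every variable appears an even number of times on the left, so the left side is 0.
But the right sides sum to 1 (mod 2). 0 ≠ 1 — the system is inconsistent.

No satisfying assignment exists.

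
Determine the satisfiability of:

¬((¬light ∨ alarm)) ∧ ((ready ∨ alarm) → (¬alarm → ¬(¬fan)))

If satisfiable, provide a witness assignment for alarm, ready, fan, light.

alarm=F, ready=F, fan=F, light=T

  ¬((¬light ∨ alarm)) = True
    ¬light ∨ alarm = False
      ¬light = False
  (ready ∨ alarm) → (¬alarm → ¬(¬fan)) = True
    ready ∨ alarm = False
    ¬alarm → ¬(¬fan) = False
      ¬alarm = True
      ¬(¬fan) = False
        ¬fan = True
Both conjuncts True, so the formula holds.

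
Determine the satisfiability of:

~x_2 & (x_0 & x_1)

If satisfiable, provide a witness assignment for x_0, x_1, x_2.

x_0: True; x_1: True; x_2: False

  ~x_2 = True
  x_0 & x_1 = True
Both conjuncts True, so the formula holds.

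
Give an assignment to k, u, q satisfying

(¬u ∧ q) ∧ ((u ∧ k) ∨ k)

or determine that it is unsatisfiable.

k = True, u = False, q = True

  ¬u ∧ q = True
    ¬u = True
  (u ∧ k) ∨ k = True
    u ∧ k = False
Both conjuncts True, so the formula holds.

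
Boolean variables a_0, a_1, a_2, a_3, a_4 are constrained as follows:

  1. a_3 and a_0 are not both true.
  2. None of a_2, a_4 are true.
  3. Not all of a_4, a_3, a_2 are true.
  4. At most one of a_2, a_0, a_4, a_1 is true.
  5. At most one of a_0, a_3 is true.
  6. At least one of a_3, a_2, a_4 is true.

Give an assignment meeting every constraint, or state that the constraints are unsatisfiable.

a_0 = False; a_1 = True; a_2 = False; a_3 = True; a_4 = False

  (1) a_3=T, a_0=F — not both ✓
  (2) {a_2, a_4}: 0 true — none ✓
  (3) {a_4, a_3, a_2}: 1/3 true — not all ✓
  (4) {a_2, a_0, a_4, a_1}: 1 true — at most one ✓
  (5) {a_0, a_3}: 1 true — at most one ✓
  (6) {a_3, a_2, a_4}: 1 true — at least one ✓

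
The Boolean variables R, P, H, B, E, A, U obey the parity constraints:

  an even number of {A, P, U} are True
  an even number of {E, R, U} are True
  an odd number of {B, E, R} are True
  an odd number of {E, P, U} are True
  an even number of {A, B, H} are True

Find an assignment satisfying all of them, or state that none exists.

R: True; P: False; H: True; B: False; E: False; A: True; U: True

{A, P, U}: 2 true → even ✓
{E, R, U}: 2 true → even ✓
{B, E, R}: 1 true → odd ✓
{E, P, U}: 1 true → odd ✓
{A, B, H}: 2 true → even ✓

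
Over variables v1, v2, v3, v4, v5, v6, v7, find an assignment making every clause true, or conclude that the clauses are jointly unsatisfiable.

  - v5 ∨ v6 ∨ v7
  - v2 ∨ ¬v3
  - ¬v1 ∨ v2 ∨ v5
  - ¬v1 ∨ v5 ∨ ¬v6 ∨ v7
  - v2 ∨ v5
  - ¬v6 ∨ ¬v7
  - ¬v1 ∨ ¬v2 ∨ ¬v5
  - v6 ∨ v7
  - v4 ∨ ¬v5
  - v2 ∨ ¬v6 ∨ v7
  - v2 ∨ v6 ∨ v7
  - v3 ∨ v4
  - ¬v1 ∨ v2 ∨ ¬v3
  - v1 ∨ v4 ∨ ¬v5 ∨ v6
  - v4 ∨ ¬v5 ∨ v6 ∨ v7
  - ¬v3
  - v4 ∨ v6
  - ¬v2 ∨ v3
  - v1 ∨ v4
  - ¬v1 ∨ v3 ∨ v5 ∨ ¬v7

v1 = False, v2 = False, v3 = False, v4 = True, v5 = True, v6 = False, v7 = True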